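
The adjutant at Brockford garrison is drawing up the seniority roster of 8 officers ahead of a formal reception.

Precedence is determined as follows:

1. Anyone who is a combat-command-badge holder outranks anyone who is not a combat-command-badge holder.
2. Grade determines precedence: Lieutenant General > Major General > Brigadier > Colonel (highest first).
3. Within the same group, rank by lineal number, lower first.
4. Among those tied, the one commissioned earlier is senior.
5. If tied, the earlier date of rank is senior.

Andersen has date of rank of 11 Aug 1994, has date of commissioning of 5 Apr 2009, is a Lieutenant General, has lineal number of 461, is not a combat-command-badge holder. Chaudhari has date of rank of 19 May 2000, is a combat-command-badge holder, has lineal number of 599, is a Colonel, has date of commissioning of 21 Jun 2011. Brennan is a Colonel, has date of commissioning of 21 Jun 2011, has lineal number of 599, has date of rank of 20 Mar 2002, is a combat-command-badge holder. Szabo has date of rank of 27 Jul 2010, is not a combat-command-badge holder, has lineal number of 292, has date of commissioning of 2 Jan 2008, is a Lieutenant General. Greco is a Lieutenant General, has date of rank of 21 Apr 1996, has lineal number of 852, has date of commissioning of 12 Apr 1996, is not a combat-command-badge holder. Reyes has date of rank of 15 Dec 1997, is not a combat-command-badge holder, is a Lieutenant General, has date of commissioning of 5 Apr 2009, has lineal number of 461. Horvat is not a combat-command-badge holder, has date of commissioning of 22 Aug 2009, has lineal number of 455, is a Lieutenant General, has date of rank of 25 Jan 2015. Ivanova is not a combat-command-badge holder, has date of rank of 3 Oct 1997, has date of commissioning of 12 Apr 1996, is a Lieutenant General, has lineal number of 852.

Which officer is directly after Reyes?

Greco

By the first rule: Chaudhari and Brennan (both a combat-command-badge holder); then Szabo, Horvat, Andersen, Reyes, Greco and Ivanova (each not a combat-command-badge holder).
Chaudhari and Brennan are each Colonel, so the next rule applies.
Chaudhari and Brennan both have lineal number 599, so the next rule applies.
Chaudhari and Brennan both have date of commissioning 21 Jun 2011, so the next rule applies.
Among Chaudhari and Brennan, by date of rank (earlier first): Chaudhari (19 May 2000) before Brennan (20 Mar 2002).
Szabo, Horvat, Andersen, Reyes, Greco and Ivanova are each Lieutenant General, so the next rule applies.
Among Szabo, Horvat, Andersen, Reyes, Greco and Ivanova, by lineal number (lower first): Szabo (292) before Horvat (455) before Andersen and Reyes (461) before Greco and Ivanova (852).
Andersen and Reyes both have date of commissioning 5 Apr 2009, so the next rule applies.
Among Andersen and Reyes, by date of rank (earlier first): Andersen (11 Aug 1994) before Reyes (15 Dec 1997).
Greco and Ivanova both have date of commissioning 12 Apr 1996, so the next rule applies.
Among Greco and Ivanova, by date of rank (earlier first): Greco (21 Apr 1996) before Ivanova (3 Oct 1997).
Order: Chaudhari, Brennan, Szabo, Horvat, Andersen, Reyes, Greco, Ivanova.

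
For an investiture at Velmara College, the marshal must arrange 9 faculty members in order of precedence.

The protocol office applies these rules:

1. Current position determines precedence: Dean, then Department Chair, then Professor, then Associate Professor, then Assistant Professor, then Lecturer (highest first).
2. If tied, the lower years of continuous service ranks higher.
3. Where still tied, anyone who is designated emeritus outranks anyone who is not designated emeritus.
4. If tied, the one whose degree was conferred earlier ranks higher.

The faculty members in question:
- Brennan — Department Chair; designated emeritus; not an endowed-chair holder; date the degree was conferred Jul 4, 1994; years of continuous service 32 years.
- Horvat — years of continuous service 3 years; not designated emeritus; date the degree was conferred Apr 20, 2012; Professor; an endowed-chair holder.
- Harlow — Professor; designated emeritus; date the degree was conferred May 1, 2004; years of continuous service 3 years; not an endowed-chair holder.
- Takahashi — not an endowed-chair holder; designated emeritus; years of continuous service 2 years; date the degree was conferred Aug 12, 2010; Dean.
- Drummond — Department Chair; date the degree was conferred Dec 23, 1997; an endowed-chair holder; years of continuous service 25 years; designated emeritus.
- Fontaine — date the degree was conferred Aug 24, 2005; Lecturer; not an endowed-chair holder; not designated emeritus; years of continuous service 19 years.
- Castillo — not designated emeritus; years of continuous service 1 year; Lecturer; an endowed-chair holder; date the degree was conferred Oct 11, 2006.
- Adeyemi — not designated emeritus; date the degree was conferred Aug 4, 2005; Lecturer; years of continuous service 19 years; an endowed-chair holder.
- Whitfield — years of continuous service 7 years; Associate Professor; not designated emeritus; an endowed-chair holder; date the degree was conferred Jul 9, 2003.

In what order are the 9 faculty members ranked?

Takahashi, Drummond, Brennan, Harlow, Horvat, Whitfield, Castillo, Adeyemi, Fontaine

By current position: Takahashi (Dean); then Drummond and Brennan (Department Chair); then Harlow and Horvat (Professor); then Whitfield (Associate Professor); then Castillo, Adeyemi and Fontaine (Lecturer).
Among Drummond and Brennan, by years of continuous service (lower first): Drummond (25 years) before Brennan (32 years).
Harlow and Horvat both have years of continuous service 3 years, so the next rule applies.
Among Harlow and Horvat, designated emeritus before not designated emeritus: Harlow (designated emeritus) before Horvat (not designated emeritus).
Among Castillo, Adeyemi and Fontaine, by years of continuous service (lower first): Castillo (1 year) before Adeyemi and Fontaine (19 years).
Adeyemi and Fontaine are each not designated emeritus, so the next rule applies.
Among Adeyemi and Fontaine, by date the degree was conferred (earlier first): Adeyemi (Aug 4, 2005) before Fontaine (Aug 24, 2005).
Full order: Takahashi, Drummond, Brennan, Harlow, Horvat, Whitfield, Castillo, Adeyemi, Fontaine.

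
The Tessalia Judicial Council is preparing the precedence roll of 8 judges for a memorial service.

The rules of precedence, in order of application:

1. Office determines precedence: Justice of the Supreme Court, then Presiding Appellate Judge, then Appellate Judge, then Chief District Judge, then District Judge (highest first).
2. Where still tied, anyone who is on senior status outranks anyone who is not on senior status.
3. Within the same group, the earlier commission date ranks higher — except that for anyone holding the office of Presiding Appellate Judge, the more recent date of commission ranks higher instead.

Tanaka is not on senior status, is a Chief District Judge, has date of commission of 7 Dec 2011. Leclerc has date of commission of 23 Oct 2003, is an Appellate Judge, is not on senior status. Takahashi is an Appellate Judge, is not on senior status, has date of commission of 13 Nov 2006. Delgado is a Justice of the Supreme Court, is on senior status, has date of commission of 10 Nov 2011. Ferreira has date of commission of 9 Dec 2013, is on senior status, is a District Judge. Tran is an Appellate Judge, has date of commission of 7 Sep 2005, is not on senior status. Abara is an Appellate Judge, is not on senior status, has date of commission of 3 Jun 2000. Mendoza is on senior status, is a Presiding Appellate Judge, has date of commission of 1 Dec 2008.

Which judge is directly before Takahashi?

By office: Delgado (Justice of the Supreme Court); then Mendoza (Presiding Appellate Judge); then Abara, Leclerc, Tran and Takahashi (Appellate Judge); then Tanaka (Chief District Judge); then Ferreira (District Judge).
Abara, Leclerc, Tran and Takahashi are each not on senior status, so the next rule applies.
Among Abara, Leclerc, Tran and Takahashi, by date of commission (earlier first): Abara (3 Jun 2000) before Leclerc (23 Oct 2003) before Tran (7 Sep 2005) before Takahashi (13 Nov 2006).
Order: Delgado, Mendoza, Abara, Leclerc, Tran, Takahashi, Tanaka, Ferreira.

Tran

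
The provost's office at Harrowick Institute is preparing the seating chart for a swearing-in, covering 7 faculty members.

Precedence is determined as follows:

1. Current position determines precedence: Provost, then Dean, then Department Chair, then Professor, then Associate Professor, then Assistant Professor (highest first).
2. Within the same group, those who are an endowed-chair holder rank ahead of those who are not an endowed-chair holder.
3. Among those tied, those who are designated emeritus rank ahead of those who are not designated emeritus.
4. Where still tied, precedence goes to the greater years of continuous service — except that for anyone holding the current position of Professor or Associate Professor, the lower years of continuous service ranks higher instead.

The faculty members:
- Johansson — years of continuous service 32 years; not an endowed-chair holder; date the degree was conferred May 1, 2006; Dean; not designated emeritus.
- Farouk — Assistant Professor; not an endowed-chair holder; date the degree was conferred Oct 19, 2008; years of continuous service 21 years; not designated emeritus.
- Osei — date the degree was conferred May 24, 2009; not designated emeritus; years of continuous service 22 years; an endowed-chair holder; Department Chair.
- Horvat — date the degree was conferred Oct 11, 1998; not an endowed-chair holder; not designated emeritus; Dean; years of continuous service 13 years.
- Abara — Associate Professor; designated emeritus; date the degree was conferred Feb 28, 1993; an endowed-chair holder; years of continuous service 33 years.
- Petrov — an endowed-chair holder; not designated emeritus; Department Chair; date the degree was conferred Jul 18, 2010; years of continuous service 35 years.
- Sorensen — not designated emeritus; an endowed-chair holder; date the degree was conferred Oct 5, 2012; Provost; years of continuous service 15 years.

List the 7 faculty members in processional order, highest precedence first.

Sorensen, Johansson, Horvat, Petrov, Osei, Abara, Farouk

By current position: Sorensen (Provost); then Johansson and Horvat (Dean); then Petrov and Osei (Department Chair); then Abara (Associate Professor); then Farouk (Assistant Professor).
Johansson and Horvat are each not an endowed-chair holder, so the next rule applies.
Johansson and Horvat are each not designated emeritus, so the next rule applies.
Among Johansson and Horvat, by years of continuous service (higher first): Johansson (32 years) before Horvat (13 years).
Petrov and Osei are each an endowed-chair holder, so the next rule applies.
Petrov and Osei are each not designated emeritus, so the next rule applies.
Among Petrov and Osei, by years of continuous service (higher first): Petrov (35 years) before Osei (22 years).
Full order: Sorensen, Johansson, Horvat, Petrov, Osei, Abara, Farouk.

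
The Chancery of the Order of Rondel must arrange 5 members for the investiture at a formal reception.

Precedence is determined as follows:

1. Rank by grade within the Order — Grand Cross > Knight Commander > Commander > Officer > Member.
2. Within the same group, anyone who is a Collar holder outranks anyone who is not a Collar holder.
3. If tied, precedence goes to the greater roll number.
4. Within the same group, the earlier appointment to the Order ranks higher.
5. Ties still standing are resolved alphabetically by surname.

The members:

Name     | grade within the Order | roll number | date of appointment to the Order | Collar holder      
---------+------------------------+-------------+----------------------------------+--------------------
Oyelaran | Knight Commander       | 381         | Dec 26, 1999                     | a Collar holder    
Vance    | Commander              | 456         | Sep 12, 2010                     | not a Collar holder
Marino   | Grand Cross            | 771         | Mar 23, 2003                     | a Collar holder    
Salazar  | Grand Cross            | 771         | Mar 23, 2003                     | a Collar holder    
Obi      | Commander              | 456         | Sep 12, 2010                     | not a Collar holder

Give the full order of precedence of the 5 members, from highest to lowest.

By grade within the Order: Marino and Salazar (Grand Cross); then Oyelaran (Knight Commander); then Obi and Vance (Commander).
Marino and Salazar are each a Collar holder, so the next rule applies.
Marino and Salazar both have roll number 771, so the next rule applies.
Marino and Salazar both have date of appointment to the Order Mar 23, 2003, so the next rule applies.
Among Marino and Salazar, alphabetically by surname: Marino before Salazar.
Obi and Vance are each not a Collar holder, so the next rule applies.
Obi and Vance both have roll number 456, so the next rule applies.
Obi and Vance both have date of appointment to the Order Sep 12, 2010, so the next rule applies.
Among Obi and Vance, alphabetically by surname: Obi before Vance.
Full order: Marino, Salazar, Oyelaran, Obi, Vance.

Marino, Salazar, Oyelaran, Obi, Vance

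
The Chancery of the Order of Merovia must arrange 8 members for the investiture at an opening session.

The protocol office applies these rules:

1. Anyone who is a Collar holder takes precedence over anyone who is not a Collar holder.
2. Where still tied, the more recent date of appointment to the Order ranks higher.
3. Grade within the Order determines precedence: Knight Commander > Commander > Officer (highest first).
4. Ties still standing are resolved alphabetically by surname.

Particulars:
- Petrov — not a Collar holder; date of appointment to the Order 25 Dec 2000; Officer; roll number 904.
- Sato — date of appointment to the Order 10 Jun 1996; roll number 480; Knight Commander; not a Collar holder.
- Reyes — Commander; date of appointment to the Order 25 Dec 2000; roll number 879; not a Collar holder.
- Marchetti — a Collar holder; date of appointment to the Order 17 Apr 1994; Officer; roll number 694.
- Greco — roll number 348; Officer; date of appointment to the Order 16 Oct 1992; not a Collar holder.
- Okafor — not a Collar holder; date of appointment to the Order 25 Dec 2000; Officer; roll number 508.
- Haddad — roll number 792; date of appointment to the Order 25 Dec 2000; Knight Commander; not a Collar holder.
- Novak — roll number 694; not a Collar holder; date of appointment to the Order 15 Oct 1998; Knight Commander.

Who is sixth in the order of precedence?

By the first rule: Marchetti (a Collar holder); then Haddad, Reyes, Okafor, Petrov, Novak, Sato and Greco (each not a Collar holder).
Among Haddad, Reyes, Okafor, Petrov, Novak, Sato and Greco, by date of appointment to the Order (later first): Haddad, Reyes, Okafor and Petrov (25 Dec 2000) before Novak (15 Oct 1998) before Sato (10 Jun 1996) before Greco (16 Oct 1992).
Among Haddad, Reyes, Okafor and Petrov, by grade within the Order: Haddad (Knight Commander) before Reyes (Commander) before Okafor and Petrov (Officer).
Among Okafor and Petrov, alphabetically by surname: Okafor before Petrov.
Order: Marchetti, Haddad, Reyes, Okafor, Petrov, Novak, Sato, Greco.

Novak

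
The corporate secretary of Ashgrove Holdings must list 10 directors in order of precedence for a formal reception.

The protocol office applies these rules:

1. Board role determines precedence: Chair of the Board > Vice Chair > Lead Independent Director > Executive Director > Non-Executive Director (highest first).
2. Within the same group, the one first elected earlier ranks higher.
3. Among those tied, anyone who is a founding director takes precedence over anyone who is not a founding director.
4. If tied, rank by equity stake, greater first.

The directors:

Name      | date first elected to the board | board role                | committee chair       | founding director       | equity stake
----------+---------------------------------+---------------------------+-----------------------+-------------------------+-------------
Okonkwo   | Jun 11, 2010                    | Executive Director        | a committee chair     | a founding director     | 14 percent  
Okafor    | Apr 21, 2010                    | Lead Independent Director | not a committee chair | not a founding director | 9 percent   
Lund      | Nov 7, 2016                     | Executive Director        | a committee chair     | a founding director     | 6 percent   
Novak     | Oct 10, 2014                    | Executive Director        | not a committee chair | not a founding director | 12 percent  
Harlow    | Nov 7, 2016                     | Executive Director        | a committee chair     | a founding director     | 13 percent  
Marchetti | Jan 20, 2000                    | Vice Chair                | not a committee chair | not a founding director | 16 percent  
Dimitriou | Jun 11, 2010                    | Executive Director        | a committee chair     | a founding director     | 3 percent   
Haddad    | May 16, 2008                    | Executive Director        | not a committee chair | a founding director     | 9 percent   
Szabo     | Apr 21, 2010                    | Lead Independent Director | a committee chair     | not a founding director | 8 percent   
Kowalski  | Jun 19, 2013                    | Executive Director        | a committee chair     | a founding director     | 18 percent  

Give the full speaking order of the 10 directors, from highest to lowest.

Marchetti, Okafor, Szabo, Haddad, Okonkwo, Dimitriou, Kowalski, Novak, Harlow, Lund

By board role: Marchetti (Vice Chair); then Okafor and Szabo (Lead Independent Director); then Haddad, Okonkwo, Dimitriou, Kowalski, Novak, Harlow and Lund (Executive Director).
Okafor and Szabo both have date first elected to the board Apr 21, 2010, so the next rule applies.
Okafor and Szabo are each not a founding director, so the next rule applies.
Among Okafor and Szabo, by equity stake (higher first): Okafor (9 percent) before Szabo (8 percent).
Among Haddad, Okonkwo, Dimitriou, Kowalski, Novak, Harlow and Lund, by date first elected to the board (earlier first): Haddad (May 16, 2008) before Okonkwo and Dimitriou (Jun 11, 2010) before Kowalski (Jun 19, 2013) before Novak (Oct 10, 2014) before Harlow and Lund (Nov 7, 2016).
Okonkwo and Dimitriou are each a founding director, so the next rule applies.
Among Okonkwo and Dimitriou, by equity stake (higher first): Okonkwo (14 percent) before Dimitriou (3 percent).
Harlow and Lund are each a founding director, so the next rule applies.
Among Harlow and Lund, by equity stake (higher first): Harlow (13 percent) before Lund (6 percent).
Full order: Marchetti, Okafor, Szabo, Haddad, Okonkwo, Dimitriou, Kowalski, Novak, Harlow, Lund.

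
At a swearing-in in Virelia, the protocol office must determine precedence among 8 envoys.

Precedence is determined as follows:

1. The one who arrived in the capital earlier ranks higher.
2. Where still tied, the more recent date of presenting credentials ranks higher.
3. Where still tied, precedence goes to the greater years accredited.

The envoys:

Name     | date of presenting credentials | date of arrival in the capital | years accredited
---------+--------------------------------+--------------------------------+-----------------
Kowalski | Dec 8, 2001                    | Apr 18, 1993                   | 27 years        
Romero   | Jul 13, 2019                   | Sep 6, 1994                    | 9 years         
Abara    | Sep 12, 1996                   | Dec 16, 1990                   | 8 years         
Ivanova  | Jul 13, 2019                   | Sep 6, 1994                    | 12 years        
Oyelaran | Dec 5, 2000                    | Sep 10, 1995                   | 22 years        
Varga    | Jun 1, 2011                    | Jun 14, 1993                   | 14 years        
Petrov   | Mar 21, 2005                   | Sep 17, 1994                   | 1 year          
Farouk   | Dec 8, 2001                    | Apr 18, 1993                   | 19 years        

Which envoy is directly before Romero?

Ivanova

By date of arrival in the capital (earlier first): Abara (Dec 16, 1990); then Kowalski and Farouk (both Apr 18, 1993); then Varga (Jun 14, 1993); then Ivanova and Romero (both Sep 6, 1994); then Petrov (Sep 17, 1994); then Oyelaran (Sep 10, 1995).
Kowalski and Farouk both have date of presenting credentials Dec 8, 2001, so the next rule applies.
Among Kowalski and Farouk, by years accredited (higher first): Kowalski (27 years) before Farouk (19 years).
Ivanova and Romero both have date of presenting credentials Jul 13, 2019, so the next rule applies.
Among Ivanova and Romero, by years accredited (higher first): Ivanova (12 years) before Romero (9 years).
Order: Abara, Kowalski, Farouk, Varga, Ivanova, Romero, Petrov, Oyelaran.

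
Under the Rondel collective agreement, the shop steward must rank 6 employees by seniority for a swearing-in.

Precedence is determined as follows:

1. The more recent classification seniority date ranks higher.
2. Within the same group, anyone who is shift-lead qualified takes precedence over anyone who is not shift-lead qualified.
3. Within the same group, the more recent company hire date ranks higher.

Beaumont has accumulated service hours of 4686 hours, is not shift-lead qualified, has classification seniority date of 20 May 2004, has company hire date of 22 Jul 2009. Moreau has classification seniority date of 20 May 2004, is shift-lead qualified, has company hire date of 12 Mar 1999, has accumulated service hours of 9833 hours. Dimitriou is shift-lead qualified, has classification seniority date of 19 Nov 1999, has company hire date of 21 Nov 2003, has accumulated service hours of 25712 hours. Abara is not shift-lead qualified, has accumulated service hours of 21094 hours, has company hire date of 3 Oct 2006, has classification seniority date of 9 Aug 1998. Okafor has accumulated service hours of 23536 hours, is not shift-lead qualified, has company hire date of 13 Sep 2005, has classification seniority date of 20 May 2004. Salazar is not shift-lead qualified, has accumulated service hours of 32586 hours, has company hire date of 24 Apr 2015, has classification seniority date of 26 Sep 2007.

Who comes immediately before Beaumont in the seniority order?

Moreau

By classification seniority date (later first): Salazar (26 Sep 2007); then Moreau, Beaumont and Okafor (each 20 May 2004); then Dimitriou (19 Nov 1999); then Abara (9 Aug 1998).
Among Moreau, Beaumont and Okafor, shift-lead qualified before not shift-lead qualified: Moreau (shift-lead qualified) before Beaumont and Okafor (not shift-lead qualified).
Among Beaumont and Okafor, by company hire date (later first): Beaumont (22 Jul 2009) before Okafor (13 Sep 2005).
Order: Salazar, Moreau, Beaumont, Okafor, Dimitriou, Abara.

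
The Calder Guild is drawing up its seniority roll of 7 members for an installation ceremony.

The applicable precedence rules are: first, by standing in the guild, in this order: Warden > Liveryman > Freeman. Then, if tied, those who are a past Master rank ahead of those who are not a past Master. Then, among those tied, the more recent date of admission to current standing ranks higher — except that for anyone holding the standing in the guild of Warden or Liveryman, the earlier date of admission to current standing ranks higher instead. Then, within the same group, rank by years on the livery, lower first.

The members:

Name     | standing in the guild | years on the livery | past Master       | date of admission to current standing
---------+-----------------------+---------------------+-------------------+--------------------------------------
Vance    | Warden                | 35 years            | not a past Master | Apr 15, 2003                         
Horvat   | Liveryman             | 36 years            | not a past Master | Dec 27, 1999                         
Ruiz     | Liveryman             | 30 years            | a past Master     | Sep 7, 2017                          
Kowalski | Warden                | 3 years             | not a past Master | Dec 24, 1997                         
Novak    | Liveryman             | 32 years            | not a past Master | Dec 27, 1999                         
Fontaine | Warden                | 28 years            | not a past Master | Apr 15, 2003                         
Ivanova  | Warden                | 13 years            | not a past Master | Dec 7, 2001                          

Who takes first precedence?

By standing in the guild: Kowalski, Ivanova, Fontaine and Vance (Warden); then Ruiz, Novak and Horvat (Liveryman).
Kowalski, Ivanova, Fontaine and Vance are each not a past Master, so the next rule applies.
Among Kowalski, Ivanova, Fontaine and Vance, by date of admission to current standing (earlier first) (reversed rule for this group): Kowalski (Dec 24, 1997) before Ivanova (Dec 7, 2001) before Fontaine and Vance (Apr 15, 2003).
Among Fontaine and Vance, by years on the livery (lower first): Fontaine (28 years) before Vance (35 years).
Among Ruiz, Novak and Horvat, a past Master before not a past Master: Ruiz (a past Master) before Novak and Horvat (not a past Master).
Novak and Horvat both have date of admission to current standing Dec 27, 1999, so the next rule applies.
Among Novak and Horvat, by years on the livery (lower first): Novak (32 years) before Horvat (36 years).
Order: Kowalski, Ivanova, Fontaine, Vance, Ruiz, Novak, Horvat.

Kowalski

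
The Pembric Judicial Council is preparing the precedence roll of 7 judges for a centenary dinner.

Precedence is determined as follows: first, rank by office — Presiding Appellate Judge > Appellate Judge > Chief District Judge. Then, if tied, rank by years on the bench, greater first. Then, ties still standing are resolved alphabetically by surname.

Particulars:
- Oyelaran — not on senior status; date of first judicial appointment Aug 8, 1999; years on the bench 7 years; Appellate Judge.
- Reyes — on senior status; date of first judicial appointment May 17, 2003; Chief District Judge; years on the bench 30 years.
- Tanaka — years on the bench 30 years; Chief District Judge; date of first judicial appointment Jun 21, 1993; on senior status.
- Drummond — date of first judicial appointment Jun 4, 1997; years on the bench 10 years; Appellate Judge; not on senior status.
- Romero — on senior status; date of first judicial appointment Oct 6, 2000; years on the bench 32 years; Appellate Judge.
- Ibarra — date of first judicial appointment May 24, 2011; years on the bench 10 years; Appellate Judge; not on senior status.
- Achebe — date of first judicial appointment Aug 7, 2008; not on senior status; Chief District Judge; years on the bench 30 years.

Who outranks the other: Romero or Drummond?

Romero

By office: Romero, Drummond, Ibarra and Oyelaran (Appellate Judge); then Achebe, Reyes and Tanaka (Chief District Judge).
Among Romero, Drummond, Ibarra and Oyelaran, by years on the bench (higher first): Romero (32 years) before Drummond and Ibarra (10 years) before Oyelaran (7 years).
Among Drummond and Ibarra, alphabetically by surname: Drummond before Ibarra.
Achebe, Reyes and Tanaka all have years on the bench 30 years, so the next rule applies.
Among Achebe, Reyes and Tanaka, alphabetically by surname: Achebe before Reyes before Tanaka.
So Romero takes precedence.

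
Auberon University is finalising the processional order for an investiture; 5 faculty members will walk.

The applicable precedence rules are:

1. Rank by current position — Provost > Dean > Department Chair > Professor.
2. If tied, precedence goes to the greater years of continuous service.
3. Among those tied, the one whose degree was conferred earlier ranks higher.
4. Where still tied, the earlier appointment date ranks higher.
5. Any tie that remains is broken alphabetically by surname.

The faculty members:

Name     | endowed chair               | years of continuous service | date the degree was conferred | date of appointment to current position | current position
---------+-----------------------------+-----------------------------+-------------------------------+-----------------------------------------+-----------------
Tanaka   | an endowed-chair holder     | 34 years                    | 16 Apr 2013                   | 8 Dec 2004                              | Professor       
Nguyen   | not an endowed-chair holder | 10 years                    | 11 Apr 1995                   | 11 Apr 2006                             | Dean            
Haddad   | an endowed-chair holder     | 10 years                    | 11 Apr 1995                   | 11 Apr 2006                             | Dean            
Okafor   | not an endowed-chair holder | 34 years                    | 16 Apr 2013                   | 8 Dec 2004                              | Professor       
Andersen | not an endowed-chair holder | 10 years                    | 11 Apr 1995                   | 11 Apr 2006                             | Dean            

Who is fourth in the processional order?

Okafor

By current position: Andersen, Haddad and Nguyen (Dean); then Okafor and Tanaka (Professor).
Andersen, Haddad and Nguyen all have years of continuous service 10 years, so the next rule applies.
Andersen, Haddad and Nguyen all have date the degree was conferred 11 Apr 1995, so the next rule applies.
Andersen, Haddad and Nguyen all have date of appointment to current position 11 Apr 2006, so the next rule applies.
Among Andersen, Haddad and Nguyen, alphabetically by surname: Andersen before Haddad before Nguyen.
Okafor and Tanaka both have years of continuous service 34 years, so the next rule applies.
Okafor and Tanaka both have date the degree was conferred 16 Apr 2013, so the next rule applies.
Okafor and Tanaka both have date of appointment to current position 8 Dec 2004, so the next rule applies.
Among Okafor and Tanaka, alphabetically by surname: Okafor before Tanaka.
Order: Andersen, Haddad, Nguyen, Okafor, Tanaka.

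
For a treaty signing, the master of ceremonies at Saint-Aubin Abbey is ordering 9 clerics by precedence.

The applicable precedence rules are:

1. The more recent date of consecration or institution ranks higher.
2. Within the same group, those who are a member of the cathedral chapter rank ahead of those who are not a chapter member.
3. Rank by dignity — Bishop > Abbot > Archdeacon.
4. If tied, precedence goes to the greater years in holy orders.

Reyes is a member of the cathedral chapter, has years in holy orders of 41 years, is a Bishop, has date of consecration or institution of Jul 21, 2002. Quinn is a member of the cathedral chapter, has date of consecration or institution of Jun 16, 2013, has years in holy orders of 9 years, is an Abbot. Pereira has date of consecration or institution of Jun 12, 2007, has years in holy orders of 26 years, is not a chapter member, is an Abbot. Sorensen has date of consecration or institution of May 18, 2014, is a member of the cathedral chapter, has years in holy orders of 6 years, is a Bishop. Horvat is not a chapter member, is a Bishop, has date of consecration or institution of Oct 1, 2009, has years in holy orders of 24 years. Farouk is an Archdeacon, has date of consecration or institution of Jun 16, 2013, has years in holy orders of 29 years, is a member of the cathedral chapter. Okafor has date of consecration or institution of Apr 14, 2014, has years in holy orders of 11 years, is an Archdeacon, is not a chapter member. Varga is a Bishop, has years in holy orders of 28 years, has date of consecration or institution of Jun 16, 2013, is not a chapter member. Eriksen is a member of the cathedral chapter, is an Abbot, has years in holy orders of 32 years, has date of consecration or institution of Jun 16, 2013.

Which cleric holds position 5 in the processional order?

By date of consecration or institution (later first): Sorensen (May 18, 2014); then Okafor (Apr 14, 2014); then Eriksen, Quinn, Farouk and Varga (each Jun 16, 2013); then Horvat (Oct 1, 2009); then Pereira (Jun 12, 2007); then Reyes (Jul 21, 2002).
Among Eriksen, Quinn, Farouk and Varga, a member of the cathedral chapter before not a chapter member: Eriksen, Quinn and Farouk (a member of the cathedral chapter) before Varga (not a chapter member).
Among Eriksen, Quinn and Farouk, by dignity: Eriksen and Quinn (Abbot) before Farouk (Archdeacon).
Among Eriksen and Quinn, by years in holy orders (higher first): Eriksen (32 years) before Quinn (9 years).
Order: Sorensen, Okafor, Eriksen, Quinn, Farouk, Varga, Horvat, Pereira, Reyes.

Farouk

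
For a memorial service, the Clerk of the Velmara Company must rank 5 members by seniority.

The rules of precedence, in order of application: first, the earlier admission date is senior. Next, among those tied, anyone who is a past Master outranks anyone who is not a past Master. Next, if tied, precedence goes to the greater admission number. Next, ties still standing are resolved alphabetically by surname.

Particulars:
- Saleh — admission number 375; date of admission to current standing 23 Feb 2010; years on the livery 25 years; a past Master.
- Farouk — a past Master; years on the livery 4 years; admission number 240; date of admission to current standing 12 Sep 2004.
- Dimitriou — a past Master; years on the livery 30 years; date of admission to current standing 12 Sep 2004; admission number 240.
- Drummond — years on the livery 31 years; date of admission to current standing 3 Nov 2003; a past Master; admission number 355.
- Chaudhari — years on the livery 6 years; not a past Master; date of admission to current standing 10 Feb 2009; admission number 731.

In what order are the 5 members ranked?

By date of admission to current standing (earlier first): Drummond (3 Nov 2003); then Dimitriou and Farouk (both 12 Sep 2004); then Chaudhari (10 Feb 2009); then Saleh (23 Feb 2010).
Dimitriou and Farouk are each a past Master, so the next rule applies.
Dimitriou and Farouk both have admission number 240, so the next rule applies.
Among Dimitriou and Farouk, alphabetically by surname: Dimitriou before Farouk.
Full order: Drummond, Dimitriou, Farouk, Chaudhari, Saleh.

Drummond, Dimitriou, Farouk, Chaudhari, Saleh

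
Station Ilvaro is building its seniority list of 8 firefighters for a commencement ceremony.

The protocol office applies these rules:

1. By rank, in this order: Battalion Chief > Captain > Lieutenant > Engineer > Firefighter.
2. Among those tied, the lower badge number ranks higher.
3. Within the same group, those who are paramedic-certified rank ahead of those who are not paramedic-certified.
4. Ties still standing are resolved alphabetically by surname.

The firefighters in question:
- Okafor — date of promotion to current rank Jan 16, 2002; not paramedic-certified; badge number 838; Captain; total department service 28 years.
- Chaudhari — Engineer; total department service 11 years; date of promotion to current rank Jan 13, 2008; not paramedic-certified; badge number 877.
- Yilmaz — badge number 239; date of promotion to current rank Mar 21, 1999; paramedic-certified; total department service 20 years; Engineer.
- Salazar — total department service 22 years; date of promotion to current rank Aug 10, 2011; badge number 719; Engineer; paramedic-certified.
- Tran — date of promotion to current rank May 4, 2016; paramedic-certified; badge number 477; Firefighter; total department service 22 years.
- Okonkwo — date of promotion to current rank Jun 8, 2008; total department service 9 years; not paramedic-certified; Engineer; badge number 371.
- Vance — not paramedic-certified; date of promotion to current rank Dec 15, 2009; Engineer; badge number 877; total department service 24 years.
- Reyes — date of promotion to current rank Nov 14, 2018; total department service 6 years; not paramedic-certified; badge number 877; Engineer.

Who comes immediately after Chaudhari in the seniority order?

By rank: Okafor (Captain); then Yilmaz, Okonkwo, Salazar, Chaudhari, Reyes and Vance (Engineer); then Tran (Firefighter).
Among Yilmaz, Okonkwo, Salazar, Chaudhari, Reyes and Vance, by badge number (lower first): Yilmaz (239) before Okonkwo (371) before Salazar (719) before Chaudhari, Reyes and Vance (877).
Chaudhari, Reyes and Vance are each not paramedic-certified, so the next rule applies.
Among Chaudhari, Reyes and Vance, alphabetically by surname: Chaudhari before Reyes before Vance.
Order: Okafor, Yilmaz, Okonkwo, Salazar, Chaudhari, Reyes, Vance, Tran.

Reyes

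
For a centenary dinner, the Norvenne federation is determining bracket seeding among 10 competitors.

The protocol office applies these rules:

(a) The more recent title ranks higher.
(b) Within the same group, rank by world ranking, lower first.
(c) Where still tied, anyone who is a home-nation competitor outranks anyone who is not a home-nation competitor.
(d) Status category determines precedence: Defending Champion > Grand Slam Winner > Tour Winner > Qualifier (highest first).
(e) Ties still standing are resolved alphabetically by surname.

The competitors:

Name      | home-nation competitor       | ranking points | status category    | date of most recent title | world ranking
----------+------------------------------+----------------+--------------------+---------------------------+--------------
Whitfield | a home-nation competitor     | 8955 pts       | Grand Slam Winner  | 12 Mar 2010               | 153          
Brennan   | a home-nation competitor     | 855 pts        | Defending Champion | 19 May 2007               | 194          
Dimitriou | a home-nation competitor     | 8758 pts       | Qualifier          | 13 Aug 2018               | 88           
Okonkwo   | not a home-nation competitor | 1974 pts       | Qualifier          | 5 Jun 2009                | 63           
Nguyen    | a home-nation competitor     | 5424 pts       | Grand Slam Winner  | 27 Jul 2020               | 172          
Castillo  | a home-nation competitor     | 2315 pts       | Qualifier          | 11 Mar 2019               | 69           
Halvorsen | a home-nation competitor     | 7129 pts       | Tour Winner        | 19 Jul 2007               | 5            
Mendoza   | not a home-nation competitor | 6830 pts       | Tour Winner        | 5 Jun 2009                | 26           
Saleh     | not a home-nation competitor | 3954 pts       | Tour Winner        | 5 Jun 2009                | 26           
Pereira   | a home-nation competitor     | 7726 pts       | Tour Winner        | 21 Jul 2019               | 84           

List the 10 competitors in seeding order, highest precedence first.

Nguyen, Pereira, Castillo, Dimitriou, Whitfield, Mendoza, Saleh, Okonkwo, Halvorsen, Brennan

By date of most recent title (later first): Nguyen (27 Jul 2020); then Pereira (21 Jul 2019); then Castillo (11 Mar 2019); then Dimitriou (13 Aug 2018); then Whitfield (12 Mar 2010); then Mendoza, Saleh and Okonkwo (each 5 Jun 2009); then Halvorsen (19 Jul 2007); then Brennan (19 May 2007).
Among Mendoza, Saleh and Okonkwo, by world ranking (lower first): Mendoza and Saleh (26) before Okonkwo (63).
Mendoza and Saleh are each not a home-nation competitor, so the next rule applies.
Mendoza and Saleh are each Tour Winner, so the next rule applies.
Among Mendoza and Saleh, alphabetically by surname: Mendoza before Saleh.
Full order: Nguyen, Pereira, Castillo, Dimitriou, Whitfield, Mendoza, Saleh, Okonkwo, Halvorsen, Brennan.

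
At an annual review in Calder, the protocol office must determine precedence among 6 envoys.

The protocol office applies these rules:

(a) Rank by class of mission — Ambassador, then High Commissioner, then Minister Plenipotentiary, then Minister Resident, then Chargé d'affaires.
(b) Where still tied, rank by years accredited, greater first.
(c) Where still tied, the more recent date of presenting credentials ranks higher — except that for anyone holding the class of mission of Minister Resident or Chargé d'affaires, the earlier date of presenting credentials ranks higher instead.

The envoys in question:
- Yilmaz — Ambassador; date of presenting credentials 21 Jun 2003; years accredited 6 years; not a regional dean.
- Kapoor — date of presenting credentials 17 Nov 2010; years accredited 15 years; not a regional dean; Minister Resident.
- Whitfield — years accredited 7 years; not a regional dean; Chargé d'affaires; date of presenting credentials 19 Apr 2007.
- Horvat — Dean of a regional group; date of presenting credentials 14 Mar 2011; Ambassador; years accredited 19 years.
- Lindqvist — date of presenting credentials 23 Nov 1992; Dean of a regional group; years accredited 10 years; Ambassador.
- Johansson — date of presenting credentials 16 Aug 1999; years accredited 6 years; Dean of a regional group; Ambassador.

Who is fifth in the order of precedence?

Kapoor

By class of mission: Horvat, Lindqvist, Yilmaz and Johansson (Ambassador); then Kapoor (Minister Resident); then Whitfield (Chargé d'affaires).
Among Horvat, Lindqvist, Yilmaz and Johansson, by years accredited (higher first): Horvat (19 years) before Lindqvist (10 years) before Yilmaz and Johansson (6 years).
Among Yilmaz and Johansson, by date of presenting credentials (later first): Yilmaz (21 Jun 2003) before Johansson (16 Aug 1999).
Order: Horvat, Lindqvist, Yilmaz, Johansson, Kapoor, Whitfield.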